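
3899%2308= 1591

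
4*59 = 236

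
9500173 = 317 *29969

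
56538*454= 25668252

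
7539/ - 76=  -  7539/76 = -99.20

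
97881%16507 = 15346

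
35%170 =35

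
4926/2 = 2463 = 2463.00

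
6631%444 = 415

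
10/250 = 1/25 = 0.04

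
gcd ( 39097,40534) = 1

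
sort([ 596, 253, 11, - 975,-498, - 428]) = [ - 975, - 498, - 428,11, 253, 596] 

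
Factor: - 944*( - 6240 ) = 5890560 = 2^9 *3^1 * 5^1*13^1*59^1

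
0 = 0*997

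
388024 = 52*7462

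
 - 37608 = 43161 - 80769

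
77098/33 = 2336 + 10/33 = 2336.30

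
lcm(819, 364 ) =3276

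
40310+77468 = 117778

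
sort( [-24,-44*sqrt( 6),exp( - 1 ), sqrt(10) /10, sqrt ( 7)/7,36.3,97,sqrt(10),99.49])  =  [ - 44*sqrt ( 6),-24,  sqrt( 10)/10,exp( -1),sqrt(7 )/7,sqrt(10),36.3, 97,99.49 ] 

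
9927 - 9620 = 307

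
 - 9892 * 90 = -890280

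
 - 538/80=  - 7 + 11/40 =- 6.72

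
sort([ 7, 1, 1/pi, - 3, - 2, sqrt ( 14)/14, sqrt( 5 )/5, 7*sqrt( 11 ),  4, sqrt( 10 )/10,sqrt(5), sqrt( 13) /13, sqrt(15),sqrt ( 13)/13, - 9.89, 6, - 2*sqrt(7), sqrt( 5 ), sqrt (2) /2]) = [ - 9.89, - 2*sqrt ( 7 ), - 3,-2,sqrt(14 )/14, sqrt( 13 )/13,sqrt( 13 )/13 , sqrt ( 10)/10,1/pi,  sqrt(5) /5,sqrt( 2)/2, 1, sqrt(5 ), sqrt( 5), sqrt(15 ),  4, 6, 7,7 * sqrt( 11 ) ]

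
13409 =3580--9829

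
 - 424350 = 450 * (-943 )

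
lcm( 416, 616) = 32032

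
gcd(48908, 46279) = 1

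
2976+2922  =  5898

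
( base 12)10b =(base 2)10011011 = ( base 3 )12202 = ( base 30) 55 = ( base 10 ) 155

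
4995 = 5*999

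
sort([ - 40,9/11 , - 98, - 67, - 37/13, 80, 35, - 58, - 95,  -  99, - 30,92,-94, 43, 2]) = [-99,-98,-95, - 94, - 67,-58, - 40, -30,-37/13, 9/11, 2 , 35, 43,80,92] 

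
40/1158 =20/579 = 0.03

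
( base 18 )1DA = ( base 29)jh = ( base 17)1g7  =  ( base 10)568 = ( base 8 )1070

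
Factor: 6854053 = 6854053^1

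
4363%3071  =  1292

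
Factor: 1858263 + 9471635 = 11329898 = 2^1*43^1*131743^1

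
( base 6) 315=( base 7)230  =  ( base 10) 119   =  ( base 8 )167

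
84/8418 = 14/1403= 0.01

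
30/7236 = 5/1206=   0.00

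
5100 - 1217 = 3883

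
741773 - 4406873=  - 3665100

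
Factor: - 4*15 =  - 2^2  *  3^1*5^1=- 60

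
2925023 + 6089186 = 9014209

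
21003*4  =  84012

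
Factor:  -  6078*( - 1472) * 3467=31018611072 = 2^7*3^1 * 23^1 * 1013^1 * 3467^1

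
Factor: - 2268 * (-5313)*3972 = 2^4*3^6*7^2 * 11^1*23^1*331^1 = 47862139248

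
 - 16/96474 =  - 8/48237 = - 0.00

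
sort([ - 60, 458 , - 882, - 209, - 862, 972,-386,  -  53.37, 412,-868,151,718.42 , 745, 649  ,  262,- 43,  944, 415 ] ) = [ -882,-868,-862,- 386, - 209 ,-60,- 53.37,-43, 151,262,412, 415,  458,649, 718.42 , 745 , 944 , 972]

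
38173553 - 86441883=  - 48268330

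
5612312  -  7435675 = - 1823363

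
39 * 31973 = 1246947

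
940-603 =337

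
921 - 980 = -59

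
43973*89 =3913597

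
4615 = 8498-3883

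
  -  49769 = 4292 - 54061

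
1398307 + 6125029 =7523336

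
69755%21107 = 6434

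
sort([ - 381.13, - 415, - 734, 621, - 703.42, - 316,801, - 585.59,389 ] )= [-734, - 703.42 , - 585.59, - 415, - 381.13, - 316 , 389, 621,801]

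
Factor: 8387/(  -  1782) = -2^( - 1) * 3^( - 4)*11^( - 1) * 8387^1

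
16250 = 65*250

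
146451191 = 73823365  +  72627826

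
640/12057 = 640/12057 = 0.05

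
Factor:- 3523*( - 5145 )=18125835 =3^1*5^1*7^3*13^1*271^1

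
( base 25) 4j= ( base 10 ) 119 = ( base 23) 54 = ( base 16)77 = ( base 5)434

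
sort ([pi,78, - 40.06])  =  [ - 40.06, pi, 78] 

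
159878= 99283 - -60595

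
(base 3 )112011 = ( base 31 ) CA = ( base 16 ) 17e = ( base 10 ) 382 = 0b101111110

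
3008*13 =39104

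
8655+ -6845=1810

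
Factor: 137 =137^1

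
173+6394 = 6567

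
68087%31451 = 5185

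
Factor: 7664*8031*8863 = 545513962992 = 2^4*3^1*479^1* 2677^1*8863^1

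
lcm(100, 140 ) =700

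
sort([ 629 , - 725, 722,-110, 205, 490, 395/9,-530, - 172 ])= [- 725, - 530,-172, - 110,  395/9, 205, 490,629, 722]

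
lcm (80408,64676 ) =2975096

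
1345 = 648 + 697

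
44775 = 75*597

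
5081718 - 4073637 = 1008081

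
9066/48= 1511/8 = 188.88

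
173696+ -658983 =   -  485287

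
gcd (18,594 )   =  18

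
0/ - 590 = 0/1= - 0.00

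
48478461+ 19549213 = 68027674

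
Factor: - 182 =-2^1*7^1*13^1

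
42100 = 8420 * 5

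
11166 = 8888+2278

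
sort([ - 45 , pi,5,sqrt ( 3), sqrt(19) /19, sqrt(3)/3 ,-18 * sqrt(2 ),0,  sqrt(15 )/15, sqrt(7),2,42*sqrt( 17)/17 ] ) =[-45, - 18 * sqrt(2), 0, sqrt(19) /19, sqrt(15 ) /15,sqrt(3) /3, sqrt(3),2, sqrt(7),pi,5,42*sqrt( 17)/17 ] 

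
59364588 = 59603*996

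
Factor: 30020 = 2^2*5^1*19^1*79^1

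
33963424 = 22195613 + 11767811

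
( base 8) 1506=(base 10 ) 838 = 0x346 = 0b1101000110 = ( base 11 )6A2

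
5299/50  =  105 + 49/50 = 105.98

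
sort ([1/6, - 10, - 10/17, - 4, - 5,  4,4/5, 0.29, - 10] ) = [ - 10, - 10,  -  5,-4, - 10/17,1/6 , 0.29, 4/5, 4]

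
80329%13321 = 403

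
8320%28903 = 8320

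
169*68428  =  11564332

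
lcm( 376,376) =376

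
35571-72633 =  - 37062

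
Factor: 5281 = 5281^1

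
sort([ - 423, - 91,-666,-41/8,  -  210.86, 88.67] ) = [-666, - 423,  -  210.86,  -  91, - 41/8, 88.67]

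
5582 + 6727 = 12309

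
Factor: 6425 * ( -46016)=  -  295652800 =-  2^6 * 5^2* 257^1*719^1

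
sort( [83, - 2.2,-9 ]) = [ - 9,-2.2, 83 ]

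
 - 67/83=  - 1 + 16/83 = -  0.81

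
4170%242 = 56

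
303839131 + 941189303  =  1245028434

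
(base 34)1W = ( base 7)123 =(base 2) 1000010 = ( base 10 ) 66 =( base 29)28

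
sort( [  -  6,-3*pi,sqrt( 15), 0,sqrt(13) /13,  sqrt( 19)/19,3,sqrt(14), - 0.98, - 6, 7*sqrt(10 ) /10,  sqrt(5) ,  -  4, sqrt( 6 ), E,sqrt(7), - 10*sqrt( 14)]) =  [  -  10* sqrt( 14), - 3*pi, - 6 ,-6, - 4, - 0.98, 0,sqrt(19)/19,sqrt( 13) /13,7*sqrt(10 ) /10, sqrt(5),sqrt( 6 ), sqrt(7 ), E, 3,sqrt(14),sqrt(15) ] 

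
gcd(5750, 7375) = 125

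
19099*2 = 38198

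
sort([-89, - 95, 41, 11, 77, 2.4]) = [-95,  -  89, 2.4,  11, 41,77]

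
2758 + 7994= 10752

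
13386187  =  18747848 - 5361661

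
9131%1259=318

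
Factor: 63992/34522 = 2^2*19^1  *41^( - 1) = 76/41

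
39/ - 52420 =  - 39/52420 = -0.00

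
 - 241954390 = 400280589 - 642234979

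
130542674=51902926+78639748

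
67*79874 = 5351558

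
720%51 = 6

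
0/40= 0 = 0.00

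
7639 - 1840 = 5799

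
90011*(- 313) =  - 28173443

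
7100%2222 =434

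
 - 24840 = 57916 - 82756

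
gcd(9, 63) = 9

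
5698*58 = 330484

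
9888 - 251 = 9637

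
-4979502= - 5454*913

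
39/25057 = 39/25057 = 0.00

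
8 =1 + 7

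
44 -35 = 9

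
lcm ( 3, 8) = 24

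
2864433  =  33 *86801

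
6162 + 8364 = 14526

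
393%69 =48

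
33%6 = 3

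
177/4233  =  59/1411  =  0.04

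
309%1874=309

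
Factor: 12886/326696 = 6443/163348 =2^( - 2)*17^1  *97^( - 1)*379^1*421^( - 1 ) 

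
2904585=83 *34995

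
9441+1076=10517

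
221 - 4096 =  - 3875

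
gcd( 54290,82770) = 890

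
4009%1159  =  532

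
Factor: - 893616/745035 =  - 297872/248345 = - 2^4*5^( - 1)*18617^1*49669^ (  -  1)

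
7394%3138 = 1118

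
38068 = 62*614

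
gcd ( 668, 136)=4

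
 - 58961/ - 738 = 58961/738  =  79.89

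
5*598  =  2990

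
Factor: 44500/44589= 2^2 * 3^ ( - 1)*5^3 * 167^(-1) = 500/501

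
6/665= 6/665=0.01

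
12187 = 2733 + 9454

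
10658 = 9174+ 1484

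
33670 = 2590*13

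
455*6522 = 2967510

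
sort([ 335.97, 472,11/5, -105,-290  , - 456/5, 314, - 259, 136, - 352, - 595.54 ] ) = [  -  595.54,-352,  -  290, - 259,- 105, - 456/5,11/5,136,314,335.97, 472]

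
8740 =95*92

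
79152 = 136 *582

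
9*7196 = 64764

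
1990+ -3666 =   -  1676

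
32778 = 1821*18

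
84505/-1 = -84505 + 0/1= - 84505.00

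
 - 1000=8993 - 9993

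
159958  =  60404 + 99554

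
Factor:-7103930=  - 2^1*5^1*827^1 * 859^1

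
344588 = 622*554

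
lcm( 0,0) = 0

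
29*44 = 1276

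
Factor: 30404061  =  3^2 *3378229^1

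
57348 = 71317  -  13969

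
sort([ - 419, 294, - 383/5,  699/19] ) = [ - 419, - 383/5, 699/19,294] 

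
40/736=5/92 = 0.05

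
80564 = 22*3662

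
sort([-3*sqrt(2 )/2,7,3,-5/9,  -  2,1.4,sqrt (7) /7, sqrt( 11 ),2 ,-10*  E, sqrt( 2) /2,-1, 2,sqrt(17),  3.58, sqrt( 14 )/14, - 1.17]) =[ - 10* E,  -  3*sqrt (2 ) /2,-2,  -  1.17,-1 , - 5/9, sqrt( 14 )/14,sqrt(7)/7,sqrt ( 2 )/2,1.4,2, 2,3, sqrt(11 ), 3.58,sqrt(17 ),7] 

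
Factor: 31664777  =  97^1*326441^1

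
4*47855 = 191420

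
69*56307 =3885183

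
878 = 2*439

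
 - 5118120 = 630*( - 8124) 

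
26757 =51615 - 24858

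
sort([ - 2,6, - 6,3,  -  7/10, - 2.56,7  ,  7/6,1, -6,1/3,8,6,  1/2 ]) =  [-6,  -  6, - 2.56,-2, - 7/10, 1/3,1/2,1,7/6,3,  6,6,7, 8 ]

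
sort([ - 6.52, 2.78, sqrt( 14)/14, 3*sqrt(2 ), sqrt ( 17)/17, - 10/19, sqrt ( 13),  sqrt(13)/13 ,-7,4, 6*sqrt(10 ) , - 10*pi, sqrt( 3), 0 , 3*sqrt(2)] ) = [ - 10*pi, - 7,-6.52, - 10/19, 0,  sqrt(17)/17,sqrt ( 14 ) /14 , sqrt(13) /13, sqrt(3), 2.78,sqrt ( 13), 4, 3*sqrt ( 2), 3*sqrt ( 2), 6 * sqrt(10)] 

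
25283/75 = 25283/75 =337.11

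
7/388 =7/388  =  0.02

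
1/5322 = 1/5322 = 0.00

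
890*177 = 157530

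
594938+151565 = 746503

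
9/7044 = 3/2348=0.00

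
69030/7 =9861+3/7=9861.43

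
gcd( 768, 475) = 1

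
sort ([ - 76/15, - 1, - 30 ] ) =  [ - 30, - 76/15, - 1 ]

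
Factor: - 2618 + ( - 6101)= - 8719^1=- 8719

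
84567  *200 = 16913400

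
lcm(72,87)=2088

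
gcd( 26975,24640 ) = 5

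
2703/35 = 77 + 8/35 = 77.23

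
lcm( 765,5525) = 49725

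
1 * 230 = 230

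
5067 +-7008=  - 1941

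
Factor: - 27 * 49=-3^3*7^2 = - 1323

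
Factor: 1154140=2^2*5^1*13^1*23^1 * 193^1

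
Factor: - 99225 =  - 3^4 *5^2 *7^2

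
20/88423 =20/88423 = 0.00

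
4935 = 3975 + 960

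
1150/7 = 164 +2/7 = 164.29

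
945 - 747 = 198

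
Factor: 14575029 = 3^1*7^1  *  47^1*14767^1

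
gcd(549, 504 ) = 9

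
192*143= 27456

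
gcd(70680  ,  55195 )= 95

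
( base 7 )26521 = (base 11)5393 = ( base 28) 928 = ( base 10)7120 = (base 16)1bd0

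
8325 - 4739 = 3586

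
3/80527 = 3/80527 = 0.00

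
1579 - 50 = 1529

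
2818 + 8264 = 11082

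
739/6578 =739/6578 = 0.11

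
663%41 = 7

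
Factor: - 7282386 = - 2^1* 3^4*44953^1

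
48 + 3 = 51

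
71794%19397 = 13603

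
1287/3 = 429 = 429.00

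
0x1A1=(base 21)JI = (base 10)417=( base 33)cl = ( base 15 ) 1CC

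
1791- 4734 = - 2943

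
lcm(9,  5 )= 45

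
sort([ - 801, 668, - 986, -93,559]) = [ - 986,-801,-93, 559, 668 ] 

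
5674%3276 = 2398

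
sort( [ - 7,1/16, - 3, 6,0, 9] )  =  [ - 7 ,  -  3,0, 1/16,6,9 ]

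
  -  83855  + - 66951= - 150806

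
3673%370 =343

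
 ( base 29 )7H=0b11011100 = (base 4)3130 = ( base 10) 220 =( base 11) 190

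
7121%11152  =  7121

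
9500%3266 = 2968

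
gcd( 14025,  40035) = 255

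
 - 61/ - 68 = 61/68 = 0.90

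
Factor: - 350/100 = - 7/2 = - 2^( - 1)*7^1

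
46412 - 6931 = 39481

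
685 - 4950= - 4265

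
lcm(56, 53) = 2968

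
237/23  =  237/23 = 10.30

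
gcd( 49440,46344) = 24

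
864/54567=32/2021=0.02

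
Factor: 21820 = 2^2*5^1*1091^1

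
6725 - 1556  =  5169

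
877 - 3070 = - 2193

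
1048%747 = 301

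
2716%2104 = 612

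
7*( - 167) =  - 1169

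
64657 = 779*83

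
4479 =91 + 4388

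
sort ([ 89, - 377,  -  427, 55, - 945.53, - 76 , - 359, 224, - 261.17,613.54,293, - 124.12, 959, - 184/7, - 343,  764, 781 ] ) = [ - 945.53,  -  427, - 377, - 359, - 343, - 261.17, - 124.12, - 76,  -  184/7, 55, 89,224, 293,613.54, 764, 781, 959]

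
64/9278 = 32/4639= 0.01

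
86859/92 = 944 + 11/92=   944.12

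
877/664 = 877/664=1.32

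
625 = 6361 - 5736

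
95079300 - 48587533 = 46491767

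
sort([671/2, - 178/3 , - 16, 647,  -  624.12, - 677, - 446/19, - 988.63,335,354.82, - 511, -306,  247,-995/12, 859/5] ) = [  -  988.63, - 677,-624.12, - 511,-306, - 995/12,-178/3,  -  446/19,  -  16,859/5, 247,335,671/2, 354.82,647]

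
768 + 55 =823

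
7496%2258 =722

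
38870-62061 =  - 23191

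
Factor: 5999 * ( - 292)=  - 1751708  =  - 2^2*7^1*73^1*857^1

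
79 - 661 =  -582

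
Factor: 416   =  2^5*13^1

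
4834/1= 4834 = 4834.00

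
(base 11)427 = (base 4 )20001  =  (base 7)1332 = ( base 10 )513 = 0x201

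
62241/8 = 7780 + 1/8 = 7780.12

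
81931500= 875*93636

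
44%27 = 17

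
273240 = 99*2760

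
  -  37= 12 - 49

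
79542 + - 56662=22880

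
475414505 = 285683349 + 189731156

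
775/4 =193 + 3/4= 193.75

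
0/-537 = 0/1 = - 0.00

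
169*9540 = 1612260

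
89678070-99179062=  - 9500992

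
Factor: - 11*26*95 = -27170 = - 2^1*5^1* 11^1*13^1*19^1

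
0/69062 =0 = 0.00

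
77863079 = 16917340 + 60945739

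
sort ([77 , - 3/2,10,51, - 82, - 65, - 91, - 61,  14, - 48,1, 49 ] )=[  -  91, - 82, - 65, - 61, - 48, - 3/2,  1,10,14, 49 , 51 , 77]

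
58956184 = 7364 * 8006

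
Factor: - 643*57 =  - 36651 = -3^1 * 19^1*643^1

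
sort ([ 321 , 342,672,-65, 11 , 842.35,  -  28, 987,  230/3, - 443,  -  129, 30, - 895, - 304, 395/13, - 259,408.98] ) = [ -895,- 443, - 304,  -  259 , - 129, - 65,-28, 11,30,395/13,230/3, 321, 342,408.98, 672, 842.35, 987 ] 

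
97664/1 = 97664 =97664.00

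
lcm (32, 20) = 160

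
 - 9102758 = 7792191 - 16894949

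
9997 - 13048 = - 3051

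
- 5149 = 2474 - 7623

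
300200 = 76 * 3950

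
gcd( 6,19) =1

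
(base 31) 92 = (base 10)281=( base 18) FB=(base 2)100011001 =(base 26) al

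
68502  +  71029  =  139531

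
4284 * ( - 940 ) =- 4026960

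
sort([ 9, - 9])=[ - 9,9] 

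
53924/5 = 10784 + 4/5 = 10784.80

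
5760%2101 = 1558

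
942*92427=87066234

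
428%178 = 72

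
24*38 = 912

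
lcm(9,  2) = 18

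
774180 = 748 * 1035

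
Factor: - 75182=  - 2^1*37591^1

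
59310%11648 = 1070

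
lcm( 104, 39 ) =312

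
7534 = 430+7104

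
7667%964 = 919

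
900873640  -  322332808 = 578540832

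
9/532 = 9/532= 0.02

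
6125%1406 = 501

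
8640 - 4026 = 4614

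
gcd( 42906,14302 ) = 14302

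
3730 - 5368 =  - 1638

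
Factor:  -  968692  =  -2^2*242173^1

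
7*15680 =109760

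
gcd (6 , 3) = 3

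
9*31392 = 282528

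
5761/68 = 84 + 49/68 = 84.72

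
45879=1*45879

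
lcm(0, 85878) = 0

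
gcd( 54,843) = 3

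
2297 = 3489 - 1192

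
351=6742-6391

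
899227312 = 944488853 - 45261541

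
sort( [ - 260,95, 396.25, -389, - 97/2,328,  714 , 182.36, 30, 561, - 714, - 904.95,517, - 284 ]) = [ - 904.95, - 714, - 389, - 284, - 260, - 97/2, 30, 95, 182.36, 328, 396.25, 517, 561,714]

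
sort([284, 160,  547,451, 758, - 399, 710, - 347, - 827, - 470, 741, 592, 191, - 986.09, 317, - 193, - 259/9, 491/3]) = [ - 986.09, - 827, - 470, - 399, - 347, - 193, - 259/9,  160, 491/3, 191,284, 317,451,  547, 592, 710 , 741,758]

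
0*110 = 0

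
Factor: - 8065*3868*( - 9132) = 2^4*3^1* 5^1 *761^1*967^1*1613^1 = 284876575440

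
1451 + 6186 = 7637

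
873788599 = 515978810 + 357809789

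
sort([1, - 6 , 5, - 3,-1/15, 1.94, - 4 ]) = [  -  6,  -  4 ,- 3 ,-1/15,1, 1.94,5]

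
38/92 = 19/46 = 0.41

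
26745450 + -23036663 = 3708787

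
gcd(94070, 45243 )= 1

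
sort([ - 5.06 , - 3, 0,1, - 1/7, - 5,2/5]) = [ - 5.06, - 5,-3, - 1/7, 0  ,  2/5,1]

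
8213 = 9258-1045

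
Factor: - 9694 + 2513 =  - 43^1*167^1 = - 7181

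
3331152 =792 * 4206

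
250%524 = 250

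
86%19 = 10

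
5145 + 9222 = 14367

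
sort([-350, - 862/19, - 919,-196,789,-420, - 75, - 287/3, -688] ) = [-919, - 688, - 420, - 350, - 196,-287/3, - 75, - 862/19, 789 ] 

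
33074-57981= - 24907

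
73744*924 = 68139456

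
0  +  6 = 6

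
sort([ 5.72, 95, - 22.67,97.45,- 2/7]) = [ - 22.67, - 2/7, 5.72 , 95,97.45 ]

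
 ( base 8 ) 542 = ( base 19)ic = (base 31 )bd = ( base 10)354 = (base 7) 1014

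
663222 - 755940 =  - 92718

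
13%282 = 13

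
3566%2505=1061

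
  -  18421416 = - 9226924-9194492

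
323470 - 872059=-548589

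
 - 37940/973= - 5420/139 = -38.99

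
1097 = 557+540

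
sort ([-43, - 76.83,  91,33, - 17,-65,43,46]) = [  -  76.83, - 65, - 43, - 17 , 33 , 43,46, 91]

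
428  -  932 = - 504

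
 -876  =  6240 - 7116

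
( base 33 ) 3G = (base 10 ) 115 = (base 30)3P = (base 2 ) 1110011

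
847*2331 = 1974357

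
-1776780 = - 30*59226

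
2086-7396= -5310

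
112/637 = 16/91 = 0.18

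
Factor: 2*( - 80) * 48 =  - 2^9*3^1 * 5^1 = - 7680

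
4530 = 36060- 31530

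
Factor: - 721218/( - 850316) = 2^( - 1) * 3^1*71^1*1693^1 * 212579^ ( - 1 )=360609/425158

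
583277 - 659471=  - 76194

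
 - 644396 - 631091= - 1275487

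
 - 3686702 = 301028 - 3987730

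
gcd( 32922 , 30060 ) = 18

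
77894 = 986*79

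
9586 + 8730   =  18316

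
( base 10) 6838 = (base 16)1ab6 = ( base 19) IHH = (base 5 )204323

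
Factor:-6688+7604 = 916 = 2^2*229^1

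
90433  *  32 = 2893856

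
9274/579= 9274/579 = 16.02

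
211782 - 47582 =164200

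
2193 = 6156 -3963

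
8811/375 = 23  +  62/125 = 23.50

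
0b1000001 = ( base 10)65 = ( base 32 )21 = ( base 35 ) 1u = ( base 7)122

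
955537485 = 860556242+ 94981243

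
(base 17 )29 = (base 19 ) 25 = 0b101011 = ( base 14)31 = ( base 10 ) 43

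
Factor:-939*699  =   - 3^2 * 233^1 * 313^1 = - 656361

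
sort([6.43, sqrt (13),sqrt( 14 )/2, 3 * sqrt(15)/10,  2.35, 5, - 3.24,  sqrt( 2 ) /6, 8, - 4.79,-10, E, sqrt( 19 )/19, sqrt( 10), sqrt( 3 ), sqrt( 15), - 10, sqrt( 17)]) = [ - 10,- 10, - 4.79,  -  3.24, sqrt( 19)/19,sqrt(2)/6,3*sqrt(15 )/10, sqrt( 3), sqrt( 14)/2, 2.35,E, sqrt( 10), sqrt(13), sqrt( 15 ), sqrt( 17),5, 6.43,8 ] 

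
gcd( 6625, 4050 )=25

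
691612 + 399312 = 1090924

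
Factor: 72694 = 2^1*19^1* 1913^1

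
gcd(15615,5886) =9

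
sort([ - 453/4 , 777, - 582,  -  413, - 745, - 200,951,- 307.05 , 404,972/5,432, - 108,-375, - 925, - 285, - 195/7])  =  [ - 925 , - 745,-582, - 413, - 375, - 307.05 , - 285,-200, - 453/4, - 108,  -  195/7,972/5, 404,432, 777, 951]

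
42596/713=1852/31 = 59.74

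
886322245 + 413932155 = 1300254400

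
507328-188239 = 319089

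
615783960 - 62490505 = 553293455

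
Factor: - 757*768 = -2^8 * 3^1*757^1 = - 581376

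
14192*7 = 99344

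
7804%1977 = 1873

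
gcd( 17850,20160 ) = 210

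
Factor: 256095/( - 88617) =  - 315/109 = -3^2* 5^1 * 7^1 * 109^( - 1)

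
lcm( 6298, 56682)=56682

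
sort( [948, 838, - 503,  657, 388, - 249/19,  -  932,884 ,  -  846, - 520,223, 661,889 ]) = [-932, -846 ,-520, - 503,  -  249/19,223,388 , 657,661 , 838 , 884 , 889 , 948]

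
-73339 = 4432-77771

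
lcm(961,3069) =95139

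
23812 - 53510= - 29698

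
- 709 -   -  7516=6807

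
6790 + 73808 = 80598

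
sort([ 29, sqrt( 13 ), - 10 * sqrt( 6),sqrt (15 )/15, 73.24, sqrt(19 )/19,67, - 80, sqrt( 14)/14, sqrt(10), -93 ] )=[-93, - 80,-10*sqrt( 6 ), sqrt( 19)/19, sqrt(15 )/15,sqrt( 14 ) /14, sqrt(10 ),sqrt( 13),29, 67, 73.24]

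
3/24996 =1/8332 = 0.00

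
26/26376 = 13/13188 = 0.00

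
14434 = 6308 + 8126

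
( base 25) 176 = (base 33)oe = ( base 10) 806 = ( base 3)1002212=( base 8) 1446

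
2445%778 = 111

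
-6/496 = -1 + 245/248  =  - 0.01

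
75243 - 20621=54622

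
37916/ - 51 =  -37916/51 = -  743.45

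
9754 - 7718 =2036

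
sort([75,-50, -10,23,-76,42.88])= [  -  76, -50, - 10,23,42.88, 75]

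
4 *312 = 1248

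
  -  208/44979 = - 208/44979 = - 0.00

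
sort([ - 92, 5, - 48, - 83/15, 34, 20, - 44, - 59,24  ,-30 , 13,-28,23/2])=[ - 92,  -  59  , - 48,  -  44, - 30, - 28, - 83/15 , 5 , 23/2,13 , 20, 24,34] 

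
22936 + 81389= 104325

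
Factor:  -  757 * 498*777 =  - 2^1*3^2*7^1*37^1*83^1*757^1 = -  292918122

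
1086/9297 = 362/3099 = 0.12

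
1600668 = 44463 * 36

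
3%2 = 1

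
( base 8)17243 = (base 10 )7843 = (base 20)jc3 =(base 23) ej0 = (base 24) DEJ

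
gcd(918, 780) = 6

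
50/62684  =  25/31342 = 0.00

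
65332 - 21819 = 43513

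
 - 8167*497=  - 4058999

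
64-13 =51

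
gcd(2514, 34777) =419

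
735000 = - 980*( - 750 ) 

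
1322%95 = 87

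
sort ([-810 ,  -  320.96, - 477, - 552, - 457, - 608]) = [ - 810 , - 608,-552, - 477,-457, - 320.96]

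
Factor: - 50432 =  - 2^8*197^1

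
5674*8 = 45392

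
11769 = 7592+4177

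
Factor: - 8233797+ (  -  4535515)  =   - 12769312=- 2^5 *17^1*23473^1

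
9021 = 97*93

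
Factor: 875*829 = 5^3*7^1*829^1 = 725375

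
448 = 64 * 7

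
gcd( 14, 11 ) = 1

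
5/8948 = 5/8948 = 0.00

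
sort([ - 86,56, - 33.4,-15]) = [ - 86, - 33.4, - 15, 56 ] 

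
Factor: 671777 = 671777^1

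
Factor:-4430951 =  - 7^1 * 632993^1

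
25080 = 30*836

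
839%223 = 170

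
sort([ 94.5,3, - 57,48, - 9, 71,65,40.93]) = [  -  57, - 9,3,40.93,48,65, 71 , 94.5] 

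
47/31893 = 47/31893 = 0.00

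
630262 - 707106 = -76844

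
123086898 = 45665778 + 77421120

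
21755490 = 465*46786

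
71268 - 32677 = 38591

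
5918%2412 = 1094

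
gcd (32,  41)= 1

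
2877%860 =297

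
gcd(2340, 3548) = 4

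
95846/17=5638 = 5638.00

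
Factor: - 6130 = - 2^1 * 5^1*613^1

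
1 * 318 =318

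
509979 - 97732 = 412247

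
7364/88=83 + 15/22 = 83.68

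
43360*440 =19078400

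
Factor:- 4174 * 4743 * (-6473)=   128147806386 = 2^1*3^2 *17^1 * 31^1*2087^1*6473^1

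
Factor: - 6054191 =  - 11^1*13^1*42337^1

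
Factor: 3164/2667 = 2^2*3^(  -  1 )*113^1*127^(  -  1 )= 452/381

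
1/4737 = 1/4737 = 0.00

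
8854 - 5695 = 3159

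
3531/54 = 1177/18 = 65.39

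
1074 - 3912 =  - 2838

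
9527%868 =847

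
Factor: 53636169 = 3^1 * 31^1* 71^1 *8123^1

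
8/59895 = 8/59895 = 0.00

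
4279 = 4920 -641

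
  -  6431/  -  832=6431/832 =7.73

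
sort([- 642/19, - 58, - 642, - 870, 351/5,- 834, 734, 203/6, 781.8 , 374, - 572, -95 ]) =[ - 870, - 834, - 642, - 572, - 95, - 58,-642/19, 203/6,  351/5, 374,734 , 781.8]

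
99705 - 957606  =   - 857901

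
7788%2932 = 1924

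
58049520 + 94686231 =152735751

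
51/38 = 1 + 13/38 = 1.34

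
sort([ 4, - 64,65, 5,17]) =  [ - 64,  4,5,17,  65] 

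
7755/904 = 8 + 523/904  =  8.58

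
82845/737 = 82845/737 = 112.41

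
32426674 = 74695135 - 42268461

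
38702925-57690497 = -18987572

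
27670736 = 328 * 84362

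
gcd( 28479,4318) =1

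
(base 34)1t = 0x3f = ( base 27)29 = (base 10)63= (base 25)2d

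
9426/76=4713/38=124.03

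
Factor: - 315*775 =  - 244125 = -3^2*5^3*7^1*31^1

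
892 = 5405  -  4513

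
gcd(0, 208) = 208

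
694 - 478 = 216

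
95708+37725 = 133433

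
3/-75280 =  - 1 + 75277/75280 =- 0.00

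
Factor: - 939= - 3^1*313^1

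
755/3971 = 755/3971 = 0.19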